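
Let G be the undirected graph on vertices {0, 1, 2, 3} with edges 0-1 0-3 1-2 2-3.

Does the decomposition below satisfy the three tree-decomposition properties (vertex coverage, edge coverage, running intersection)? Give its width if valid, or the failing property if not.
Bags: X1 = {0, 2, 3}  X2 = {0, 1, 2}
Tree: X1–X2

Checking the three conditions: (i) the bags cover all of {0, 1, 2, 3}; (ii) for each edge, some bag contains both endpoints; (iii) the bags containing any fixed vertex form a subtree. All hold, so the decomposition is valid with width 3 − 1 = 2.

Yes; width 2.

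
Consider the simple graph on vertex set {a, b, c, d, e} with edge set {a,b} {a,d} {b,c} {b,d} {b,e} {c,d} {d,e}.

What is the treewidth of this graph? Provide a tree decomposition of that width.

The largest bag has 3 vertices, giving width 2; this decomposition certifies tw(G) ≤ 2. On the other hand G contains the 3-clique {b, d, e}. A clique must lie in a single bag of any decomposition, so no decomposition can have width below 2. The upper and lower bounds meet at 2, so that is the treewidth.

Treewidth 2.
One such decomposition:
Bags: B1 = {b, c, d}  B2 = {b, d, e}  B3 = {a, b, d}
Tree: B1–B2, B2–B3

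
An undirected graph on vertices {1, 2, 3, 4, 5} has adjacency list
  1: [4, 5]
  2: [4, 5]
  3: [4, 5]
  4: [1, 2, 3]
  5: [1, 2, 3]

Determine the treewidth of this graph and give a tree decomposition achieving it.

Each bag holds 3 vertices, so the decomposition has width 2, which upper-bounds the treewidth. Since 4–3–5–2–4 is a cycle in G, G is not acyclic. Forests are exactly the graphs of treewidth ≤ 1, so tw(G) ≥ 2. Therefore the treewidth is 2.

Treewidth 2.
Bags: B1 = {3, 4, 5}  B2 = {2, 4, 5}  B3 = {1, 4, 5}
Tree: B1–B2, B2–B3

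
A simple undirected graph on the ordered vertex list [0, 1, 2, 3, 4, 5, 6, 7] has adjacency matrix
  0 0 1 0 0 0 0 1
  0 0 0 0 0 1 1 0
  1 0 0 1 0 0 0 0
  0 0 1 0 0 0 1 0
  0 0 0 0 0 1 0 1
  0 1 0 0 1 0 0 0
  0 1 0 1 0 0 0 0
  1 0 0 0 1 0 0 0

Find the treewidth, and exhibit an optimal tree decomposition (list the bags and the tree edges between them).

Treewidth 2.
One optimal decomposition is:
Bags: B1 = {1, 4, 5}  B2 = {1, 4, 7}  B3 = {0, 1, 7}  B4 = {0, 1, 2}  B5 = {1, 2, 3}  B6 = {1, 3, 6}
Tree: B1–B2, B2–B3, B3–B4, B4–B5, B5–B6

Each bag holds 3 vertices, so the decomposition has width 2, which upper-bounds the treewidth. For the lower bound, G contains the cycle 1–5–4–7–0–2–3–6–1, so G is not a forest; only forests have treewidth ≤ 1, hence tw(G) ≥ 2. Combining the bounds, tw(G) = 2.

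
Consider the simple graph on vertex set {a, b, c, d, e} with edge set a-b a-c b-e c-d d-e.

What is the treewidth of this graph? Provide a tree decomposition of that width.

Treewidth 2.
Bags: B1 = {a, b, c}  B2 = {b, c, e}  B3 = {c, d, e}
Tree: B1–B2, B2–B3

Every bag has size at most 3, so the width is 3 − 1 = 2 and tw(G) ≤ 2. The edges c–a–b–e–d–c form a cycle, so G is not a tree and its treewidth is at least 2. Combining the bounds, tw(G) = 2.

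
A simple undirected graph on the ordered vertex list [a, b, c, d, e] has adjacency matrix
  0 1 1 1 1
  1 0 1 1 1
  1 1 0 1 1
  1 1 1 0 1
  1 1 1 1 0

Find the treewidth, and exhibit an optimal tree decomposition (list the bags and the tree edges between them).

Treewidth 4.
One optimal decomposition is:
Bags: B1 = {a, b, c, d, e}
Tree: (single bag)

A single bag containing all 5 vertices is trivially a valid decomposition of width 4. On the other hand G contains the 5-clique {a, b, c, d, e}. A clique must lie in a single bag of any decomposition, so no decomposition can have width below 4. The upper and lower bounds meet at 4, so that is the treewidth.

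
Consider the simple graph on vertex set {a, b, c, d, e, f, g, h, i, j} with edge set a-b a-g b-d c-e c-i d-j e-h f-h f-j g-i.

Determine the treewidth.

A width-2 tree decomposition is:
Bags: B1 = {b, d, j}  B2 = {b, f, j}  B3 = {b, f, h}  B4 = {b, e, h}  B5 = {b, c, e}  B6 = {b, c, i}  B7 = {b, g, i}  B8 = {a, b, g}
Tree: B1–B2, B2–B3, B3–B4, B4–B5, B5–B6, B6–B7, B7–B8
Every bag has size at most 3, so the width is 3 − 1 = 2 and tw(G) ≤ 2. The edges b–d–j–f–h–e–c–i–g–a–b form a cycle, so G is not a tree and its treewidth is at least 2. The upper and lower bounds meet at 2, so that is the treewidth.

2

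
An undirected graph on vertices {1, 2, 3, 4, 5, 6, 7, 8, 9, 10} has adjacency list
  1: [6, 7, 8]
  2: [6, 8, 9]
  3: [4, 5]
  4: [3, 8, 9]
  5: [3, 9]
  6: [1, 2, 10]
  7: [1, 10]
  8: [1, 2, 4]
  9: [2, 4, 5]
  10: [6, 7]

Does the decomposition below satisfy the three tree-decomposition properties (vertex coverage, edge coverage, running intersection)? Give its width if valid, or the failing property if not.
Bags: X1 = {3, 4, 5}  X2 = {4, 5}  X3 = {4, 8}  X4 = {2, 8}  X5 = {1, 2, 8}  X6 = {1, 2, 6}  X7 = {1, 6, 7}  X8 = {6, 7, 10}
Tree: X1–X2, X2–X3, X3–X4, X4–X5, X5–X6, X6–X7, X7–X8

A tree decomposition must satisfy three properties: every vertex lies in some bag; for every edge, both endpoints lie together in some bag; and for every vertex, the bags containing it form a connected subtree. Here vertex 9 appears in no bag, so the decomposition is invalid.

No — vertex 9 appears in no bag.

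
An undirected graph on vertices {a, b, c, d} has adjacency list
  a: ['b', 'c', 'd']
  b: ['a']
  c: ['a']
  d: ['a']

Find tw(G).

A width-1 tree decomposition is:
Bags: B1 = {a, b}  B2 = {a, c}  B3 = {a, d}
Tree: B1–B2, B1–B3
Every bag has size at most 2, so the width is 2 − 1 = 1 and tw(G) ≤ 1. G has an edge, so its treewidth is at least 1. Hence tw(G) = 1 exactly.

1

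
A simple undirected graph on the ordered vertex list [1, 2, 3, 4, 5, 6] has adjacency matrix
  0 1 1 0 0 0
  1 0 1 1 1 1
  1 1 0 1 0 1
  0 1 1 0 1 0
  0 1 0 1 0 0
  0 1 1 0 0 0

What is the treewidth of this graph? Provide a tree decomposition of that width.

Each bag holds 3 vertices, so the decomposition has width 2, which upper-bounds the treewidth. Conversely, {1, 2, 3} is a clique of size 3, and the vertices of any clique must share a bag in every tree decomposition; so some bag has ≥ 3 vertices and tw(G) ≥ 2. Hence tw(G) = 2 exactly.

Treewidth 2.
One optimal decomposition is:
Bags: B1 = {2, 3, 6}  B2 = {2, 3, 4}  B3 = {2, 4, 5}  B4 = {1, 2, 3}
Tree: B1–B2, B2–B3, B2–B4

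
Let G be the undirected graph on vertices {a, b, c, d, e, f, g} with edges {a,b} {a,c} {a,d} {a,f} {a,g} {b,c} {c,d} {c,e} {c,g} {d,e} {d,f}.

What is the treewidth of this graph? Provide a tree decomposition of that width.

The largest bag has 3 vertices, giving width 2; this decomposition certifies tw(G) ≤ 2. For the lower bound, the 3 vertices {c, d, e} are pairwise adjacent, and any tree decomposition puts a clique entirely inside one bag — forcing width ≥ 2. Hence tw(G) = 2 exactly.

Treewidth 2.
One such decomposition:
Bags: B1 = {a, c, d}  B2 = {c, d, e}  B3 = {a, d, f}  B4 = {a, b, c}  B5 = {a, c, g}
Tree: B1–B2, B1–B3, B1–B4, B4–B5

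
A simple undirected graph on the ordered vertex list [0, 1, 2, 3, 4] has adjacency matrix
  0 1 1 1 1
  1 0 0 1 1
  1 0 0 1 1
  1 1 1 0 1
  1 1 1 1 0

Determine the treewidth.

A width-3 tree decomposition is:
Bags: B1 = {0, 2, 3, 4}  B2 = {0, 1, 3, 4}
Tree: B1–B2
The largest bag has 4 vertices, giving width 3; this decomposition certifies tw(G) ≤ 3. For the lower bound, the 4 vertices {0, 1, 3, 4} are pairwise adjacent, and any tree decomposition puts a clique entirely inside one bag — forcing width ≥ 3. Hence tw(G) = 3 exactly.

3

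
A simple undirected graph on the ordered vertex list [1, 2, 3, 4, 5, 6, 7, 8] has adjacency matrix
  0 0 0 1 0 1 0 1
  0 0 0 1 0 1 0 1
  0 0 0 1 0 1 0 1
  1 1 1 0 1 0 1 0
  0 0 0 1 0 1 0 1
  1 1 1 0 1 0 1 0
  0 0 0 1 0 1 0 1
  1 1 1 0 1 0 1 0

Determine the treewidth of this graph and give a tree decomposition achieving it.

Each bag holds 4 vertices, so the decomposition has width 3, which upper-bounds the treewidth. For the lower bound: the 4 vertex sets {4,5}, {2,6}, {8}, {1} are disjoint, each induces a connected subgraph, and every pair is joined by at least one edge of G. Contracting each set to a single vertex therefore yields K_{4} as a minor, and since treewidth is minor-monotone, tw(G) ≥ tw(K_{4}) = 3. Combining the bounds, tw(G) = 3.

Treewidth 3.
One such decomposition:
Bags: B1 = {4, 5, 6, 8}  B2 = {2, 4, 6, 8}  B3 = {1, 4, 6, 8}  B4 = {4, 6, 7, 8}  B5 = {3, 4, 6, 8}
Tree: B1–B2, B2–B3, B3–B4, B4–B5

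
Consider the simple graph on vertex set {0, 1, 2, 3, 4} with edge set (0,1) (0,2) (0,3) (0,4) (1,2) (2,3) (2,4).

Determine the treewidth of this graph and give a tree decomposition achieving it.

Treewidth 2.
Bags: B1 = {0, 2, 4}  B2 = {0, 2, 3}  B3 = {0, 1, 2}
Tree: B1–B2, B1–B3

Every bag has size at most 3, so the width is 3 − 1 = 2 and tw(G) ≤ 2. For the lower bound, the 3 vertices {0, 1, 2} are pairwise adjacent, and any tree decomposition puts a clique entirely inside one bag — forcing width ≥ 2. Combining the bounds, tw(G) = 2.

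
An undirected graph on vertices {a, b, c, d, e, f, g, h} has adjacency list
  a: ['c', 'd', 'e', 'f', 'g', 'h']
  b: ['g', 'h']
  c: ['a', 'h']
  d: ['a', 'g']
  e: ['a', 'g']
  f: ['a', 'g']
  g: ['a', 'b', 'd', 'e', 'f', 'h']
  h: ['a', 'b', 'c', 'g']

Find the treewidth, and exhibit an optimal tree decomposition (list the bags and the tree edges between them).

Every bag has size at most 3, so the width is 3 − 1 = 2 and tw(G) ≤ 2. For the lower bound, the 3 vertices {a, d, g} are pairwise adjacent, and any tree decomposition puts a clique entirely inside one bag — forcing width ≥ 2. Therefore the treewidth is 2.

Treewidth 2.
One optimal decomposition is:
Bags: B1 = {a, e, g}  B2 = {a, g, h}  B3 = {a, c, h}  B4 = {a, d, g}  B5 = {b, g, h}  B6 = {a, f, g}
Tree: B1–B2, B2–B3, B2–B4, B2–B5, B2–B6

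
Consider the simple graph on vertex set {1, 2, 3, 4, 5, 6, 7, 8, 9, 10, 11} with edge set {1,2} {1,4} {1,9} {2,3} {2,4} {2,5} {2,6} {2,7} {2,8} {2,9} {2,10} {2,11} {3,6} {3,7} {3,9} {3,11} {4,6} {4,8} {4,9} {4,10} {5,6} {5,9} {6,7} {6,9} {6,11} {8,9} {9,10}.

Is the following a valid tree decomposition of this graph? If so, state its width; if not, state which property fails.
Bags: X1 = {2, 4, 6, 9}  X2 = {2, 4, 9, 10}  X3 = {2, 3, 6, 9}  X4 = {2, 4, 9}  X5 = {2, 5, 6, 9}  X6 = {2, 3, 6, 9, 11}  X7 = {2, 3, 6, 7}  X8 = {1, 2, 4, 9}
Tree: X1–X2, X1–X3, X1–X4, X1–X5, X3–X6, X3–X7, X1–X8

No — vertex 8 appears in no bag.

A tree decomposition must satisfy three properties: every vertex lies in some bag; for every edge, both endpoints lie together in some bag; and for every vertex, the bags containing it form a connected subtree. Here vertex 8 appears in no bag, so the decomposition is invalid.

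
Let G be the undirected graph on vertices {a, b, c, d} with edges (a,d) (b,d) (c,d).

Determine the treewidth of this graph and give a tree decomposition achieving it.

Treewidth 1.
Bags: B1 = {a, d}  B2 = {c, d}  B3 = {b, d}
Tree: B1–B2, B2–B3

Every bag has size at most 2, so the width is 2 − 1 = 1 and tw(G) ≤ 1. G has an edge, so its treewidth is at least 1. Therefore the treewidth is 1.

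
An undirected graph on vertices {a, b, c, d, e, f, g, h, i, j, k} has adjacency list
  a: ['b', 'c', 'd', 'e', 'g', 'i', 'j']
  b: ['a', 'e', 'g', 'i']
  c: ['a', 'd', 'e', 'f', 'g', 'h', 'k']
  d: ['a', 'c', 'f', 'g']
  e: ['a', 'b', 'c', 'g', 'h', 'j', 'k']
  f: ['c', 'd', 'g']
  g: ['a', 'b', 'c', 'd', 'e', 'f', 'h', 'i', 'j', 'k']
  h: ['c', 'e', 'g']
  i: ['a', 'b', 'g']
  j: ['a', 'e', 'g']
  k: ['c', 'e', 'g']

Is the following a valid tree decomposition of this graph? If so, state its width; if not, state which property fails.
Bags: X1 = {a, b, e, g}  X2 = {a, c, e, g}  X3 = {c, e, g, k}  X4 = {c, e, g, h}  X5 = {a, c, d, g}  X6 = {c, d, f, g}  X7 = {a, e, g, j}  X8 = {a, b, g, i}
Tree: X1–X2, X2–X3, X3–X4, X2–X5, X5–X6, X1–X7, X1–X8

Vertex coverage: the bags together contain {a, b, c, d, e, f, g, h, i, j, k}, the full vertex set. Edge coverage: each edge of G has both endpoints in at least one bag. Running intersection: for every vertex, the bags containing it form a connected subtree. All three properties hold, so this is a valid tree decomposition of width max|bag| − 1 = 3, and hence tw(G) ≤ 3.

Yes; width 3.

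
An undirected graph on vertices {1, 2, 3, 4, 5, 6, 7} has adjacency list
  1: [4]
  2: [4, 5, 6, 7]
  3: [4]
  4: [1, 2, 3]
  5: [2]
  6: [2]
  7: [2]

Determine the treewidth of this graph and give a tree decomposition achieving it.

Each bag holds 2 vertices, so the decomposition has width 1, which upper-bounds the treewidth. Any graph with an edge has treewidth ≥ 1, and G has the edge 2–4. Combining the bounds, tw(G) = 1.

Treewidth 1.
Bags: B1 = {2, 4}  B2 = {1, 4}  B3 = {2, 7}  B4 = {3, 4}  B5 = {2, 5}  B6 = {2, 6}
Tree: B1–B2, B1–B3, B1–B4, B3–B5, B3–B6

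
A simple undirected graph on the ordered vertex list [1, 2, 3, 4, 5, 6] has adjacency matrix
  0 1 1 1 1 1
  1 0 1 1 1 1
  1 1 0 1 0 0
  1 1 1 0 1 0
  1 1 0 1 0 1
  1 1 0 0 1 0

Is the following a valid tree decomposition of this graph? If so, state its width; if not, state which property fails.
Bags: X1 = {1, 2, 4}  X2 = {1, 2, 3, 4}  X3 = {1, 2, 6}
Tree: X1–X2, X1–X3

No — vertex 5 appears in no bag.

A tree decomposition must satisfy three properties: every vertex lies in some bag; for every edge, both endpoints lie together in some bag; and for every vertex, the bags containing it form a connected subtree. Here vertex 5 appears in no bag, so the decomposition is invalid.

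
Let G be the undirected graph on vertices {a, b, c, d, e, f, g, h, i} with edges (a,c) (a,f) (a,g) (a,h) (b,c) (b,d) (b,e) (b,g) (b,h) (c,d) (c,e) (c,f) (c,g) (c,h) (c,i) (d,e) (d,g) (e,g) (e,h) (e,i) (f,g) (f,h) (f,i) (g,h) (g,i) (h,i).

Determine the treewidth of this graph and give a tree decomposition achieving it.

Every bag has size at most 5, so the width is 5 − 1 = 4 and tw(G) ≤ 4. For the lower bound, the 5 vertices {b, c, d, e, g} are pairwise adjacent, and any tree decomposition puts a clique entirely inside one bag — forcing width ≥ 4. Therefore the treewidth is 4.

Treewidth 4.
One optimal decomposition is:
Bags: B1 = {c, e, g, h, i}  B2 = {c, f, g, h, i}  B3 = {b, c, e, g, h}  B4 = {a, c, f, g, h}  B5 = {b, c, d, e, g}
Tree: B1–B2, B1–B3, B2–B4, B3–B5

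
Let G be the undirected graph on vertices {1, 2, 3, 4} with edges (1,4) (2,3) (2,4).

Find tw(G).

A width-1 tree decomposition is:
Bags: B1 = {1, 4}  B2 = {2, 4}  B3 = {2, 3}
Tree: B1–B2, B2–B3
Each bag holds 2 vertices, so the decomposition has width 1, which upper-bounds the treewidth. Any graph with an edge has treewidth ≥ 1, and G has the edge 1–4. Therefore the treewidth is 1.

1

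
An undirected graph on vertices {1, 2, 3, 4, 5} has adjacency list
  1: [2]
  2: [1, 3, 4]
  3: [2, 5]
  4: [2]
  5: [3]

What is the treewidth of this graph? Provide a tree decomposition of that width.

Each bag holds 2 vertices, so the decomposition has width 1, which upper-bounds the treewidth. Any graph with an edge has treewidth ≥ 1, and G has the edge 2–3. The upper and lower bounds meet at 1, so that is the treewidth.

Treewidth 1.
Bags: B1 = {2, 3}  B2 = {1, 2}  B3 = {3, 5}  B4 = {2, 4}
Tree: B1–B2, B1–B3, B1–B4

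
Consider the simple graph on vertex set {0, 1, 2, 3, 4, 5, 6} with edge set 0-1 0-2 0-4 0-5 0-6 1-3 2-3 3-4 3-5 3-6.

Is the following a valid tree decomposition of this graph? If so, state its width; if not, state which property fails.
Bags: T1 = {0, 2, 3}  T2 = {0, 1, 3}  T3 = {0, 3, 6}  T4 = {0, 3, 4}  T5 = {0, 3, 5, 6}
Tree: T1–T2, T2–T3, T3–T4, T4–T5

No — bags containing vertex 6 are not connected in the tree.

A tree decomposition must satisfy three properties: every vertex lies in some bag; for every edge, both endpoints lie together in some bag; and for every vertex, the bags containing it form a connected subtree. Here bags containing vertex 6 are not connected in the tree, so the decomposition is invalid.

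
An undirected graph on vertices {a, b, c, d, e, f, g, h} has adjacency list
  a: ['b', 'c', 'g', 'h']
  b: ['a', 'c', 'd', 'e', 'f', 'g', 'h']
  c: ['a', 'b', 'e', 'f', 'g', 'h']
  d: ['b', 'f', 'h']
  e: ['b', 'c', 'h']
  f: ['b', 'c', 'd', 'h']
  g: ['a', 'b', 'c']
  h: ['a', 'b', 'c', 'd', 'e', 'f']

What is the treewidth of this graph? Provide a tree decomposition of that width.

Treewidth 3.
One such decomposition:
Bags: B1 = {b, c, f, h}  B2 = {b, d, f, h}  B3 = {a, b, c, h}  B4 = {a, b, c, g}  B5 = {b, c, e, h}
Tree: B1–B2, B1–B3, B3–B4, B3–B5

Each bag holds 4 vertices, so the decomposition has width 3, which upper-bounds the treewidth. On the other hand G contains the 4-clique {a, b, c, g}. A clique must lie in a single bag of any decomposition, so no decomposition can have width below 3. Combining the bounds, tw(G) = 3.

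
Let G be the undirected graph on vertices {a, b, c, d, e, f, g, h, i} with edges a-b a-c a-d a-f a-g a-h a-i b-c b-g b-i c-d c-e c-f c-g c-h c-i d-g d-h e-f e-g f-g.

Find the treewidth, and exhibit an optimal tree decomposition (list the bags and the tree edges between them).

Each bag holds 4 vertices, so the decomposition has width 3, which upper-bounds the treewidth. On the other hand G contains the 4-clique {c, e, f, g}. A clique must lie in a single bag of any decomposition, so no decomposition can have width below 3. Therefore the treewidth is 3.

Treewidth 3.
One such decomposition:
Bags: B1 = {a, c, d, g}  B2 = {a, c, f, g}  B3 = {a, b, c, g}  B4 = {a, c, d, h}  B5 = {a, b, c, i}  B6 = {c, e, f, g}
Tree: B1–B2, B2–B3, B1–B4, B3–B5, B2–B6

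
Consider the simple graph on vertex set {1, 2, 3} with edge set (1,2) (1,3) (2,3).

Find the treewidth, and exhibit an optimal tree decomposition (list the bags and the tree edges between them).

Treewidth 2.
One such decomposition:
Bags: B1 = {1, 2, 3}
Tree: (single bag)

With just one bag of size 3, the width is 3 − 1 = 2, so tw(G) ≤ 2. Conversely, {1, 2, 3} is a clique of size 3, and the vertices of any clique must share a bag in every tree decomposition; so some bag has ≥ 3 vertices and tw(G) ≥ 2. Hence tw(G) = 2 exactly.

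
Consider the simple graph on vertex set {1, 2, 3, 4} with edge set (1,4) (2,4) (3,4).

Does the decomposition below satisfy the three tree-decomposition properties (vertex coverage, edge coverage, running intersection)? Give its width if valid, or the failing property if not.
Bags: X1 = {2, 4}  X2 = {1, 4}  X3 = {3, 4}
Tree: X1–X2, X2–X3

Yes; width 1.

Vertex coverage: the bags together contain {1, 2, 3, 4}, the full vertex set. Edge coverage: each edge of G has both endpoints in at least one bag. Running intersection: for every vertex, the bags containing it form a connected subtree. All three properties hold, so this is a valid tree decomposition of width max|bag| − 1 = 1, and hence tw(G) ≤ 1.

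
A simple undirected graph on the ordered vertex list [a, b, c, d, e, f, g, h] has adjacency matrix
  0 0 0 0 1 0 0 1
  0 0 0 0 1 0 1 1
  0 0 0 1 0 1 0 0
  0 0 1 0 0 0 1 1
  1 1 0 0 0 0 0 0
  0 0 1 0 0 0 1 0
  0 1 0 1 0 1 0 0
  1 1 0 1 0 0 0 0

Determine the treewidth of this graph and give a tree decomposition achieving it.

The largest bag has 3 vertices, giving width 2; this decomposition certifies tw(G) ≤ 2. For the lower bound, G contains the cycle e–a–h–b–e, so G is not a forest; only forests have treewidth ≤ 1, hence tw(G) ≥ 2. Hence tw(G) = 2 exactly.

Treewidth 2.
One such decomposition:
Bags: B1 = {a, b, e}  B2 = {a, b, h}  B3 = {b, g, h}  B4 = {d, g, h}  B5 = {d, f, g}  B6 = {c, d, f}
Tree: B1–B2, B2–B3, B3–B4, B4–B5, B5–B6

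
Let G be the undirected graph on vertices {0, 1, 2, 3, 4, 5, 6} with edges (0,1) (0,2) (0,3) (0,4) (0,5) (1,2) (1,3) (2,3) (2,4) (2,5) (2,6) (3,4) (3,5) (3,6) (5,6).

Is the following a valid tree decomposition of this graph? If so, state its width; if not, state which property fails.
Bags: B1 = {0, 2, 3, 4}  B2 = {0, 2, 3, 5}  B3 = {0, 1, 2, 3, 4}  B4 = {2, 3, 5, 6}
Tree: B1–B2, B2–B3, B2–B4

No — bags containing vertex 4 are not connected in the tree.

A tree decomposition must satisfy three properties: every vertex lies in some bag; for every edge, both endpoints lie together in some bag; and for every vertex, the bags containing it form a connected subtree. Here bags containing vertex 4 are not connected in the tree, so the decomposition is invalid.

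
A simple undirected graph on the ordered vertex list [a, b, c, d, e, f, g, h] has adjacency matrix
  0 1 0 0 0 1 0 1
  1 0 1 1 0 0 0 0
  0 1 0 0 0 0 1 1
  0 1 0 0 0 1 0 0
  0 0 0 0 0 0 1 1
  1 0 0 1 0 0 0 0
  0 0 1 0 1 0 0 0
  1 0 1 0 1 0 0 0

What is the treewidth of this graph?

2

A width-2 tree decomposition is:
Bags: B1 = {e, g, h}  B2 = {c, g, h}  B3 = {a, c, h}  B4 = {a, b, c}  B5 = {a, b, f}  B6 = {b, d, f}
Tree: B1–B2, B2–B3, B3–B4, B4–B5, B5–B6
Every bag has size at most 3, so the width is 3 − 1 = 2 and tw(G) ≤ 2. The edges e–g–c–h–e form a cycle, so G is not a tree and its treewidth is at least 2. Combining the bounds, tw(G) = 2.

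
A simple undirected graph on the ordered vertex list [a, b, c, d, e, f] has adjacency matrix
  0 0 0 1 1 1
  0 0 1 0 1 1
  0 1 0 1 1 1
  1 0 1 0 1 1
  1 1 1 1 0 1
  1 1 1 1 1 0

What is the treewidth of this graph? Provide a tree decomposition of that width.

The largest bag has 4 vertices, giving width 3; this decomposition certifies tw(G) ≤ 3. Conversely, {c, d, e, f} is a clique of size 4, and the vertices of any clique must share a bag in every tree decomposition; so some bag has ≥ 4 vertices and tw(G) ≥ 3. Combining the bounds, tw(G) = 3.

Treewidth 3.
One such decomposition:
Bags: B1 = {b, c, e, f}  B2 = {c, d, e, f}  B3 = {a, d, e, f}
Tree: B1–B2, B2–B3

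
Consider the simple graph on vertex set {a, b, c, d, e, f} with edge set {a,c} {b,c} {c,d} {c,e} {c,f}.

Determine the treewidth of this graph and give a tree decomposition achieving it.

Treewidth 1.
One such decomposition:
Bags: B1 = {c, e}  B2 = {c, d}  B3 = {a, c}  B4 = {b, c}  B5 = {c, f}
Tree: B1–B2, B2–B3, B2–B4, B4–B5

Each bag holds 2 vertices, so the decomposition has width 1, which upper-bounds the treewidth. Since G has at least one edge (e.g. e–c), it is not an edgeless graph, so tw(G) ≥ 1. Combining the bounds, tw(G) = 1.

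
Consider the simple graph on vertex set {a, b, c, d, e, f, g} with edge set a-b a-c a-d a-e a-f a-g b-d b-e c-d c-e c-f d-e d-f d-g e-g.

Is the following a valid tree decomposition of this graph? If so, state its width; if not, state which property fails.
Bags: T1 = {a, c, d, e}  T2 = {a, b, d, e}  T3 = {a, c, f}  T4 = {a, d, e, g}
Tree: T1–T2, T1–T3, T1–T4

A tree decomposition must satisfy three properties: every vertex lies in some bag; for every edge, both endpoints lie together in some bag; and for every vertex, the bags containing it form a connected subtree. Here edge (d,f) lies in no bag, so the decomposition is invalid.

No — edge (d,f) lies in no bag.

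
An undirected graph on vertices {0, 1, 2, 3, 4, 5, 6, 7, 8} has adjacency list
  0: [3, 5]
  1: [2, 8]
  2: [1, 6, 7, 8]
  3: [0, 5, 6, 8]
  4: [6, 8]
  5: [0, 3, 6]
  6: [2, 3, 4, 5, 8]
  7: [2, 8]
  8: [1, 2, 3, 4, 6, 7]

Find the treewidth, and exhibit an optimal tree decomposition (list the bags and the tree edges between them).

Treewidth 2.
Bags: B1 = {2, 7, 8}  B2 = {1, 2, 8}  B3 = {2, 6, 8}  B4 = {4, 6, 8}  B5 = {3, 6, 8}  B6 = {3, 5, 6}  B7 = {0, 3, 5}
Tree: B1–B2, B2–B3, B3–B4, B3–B5, B5–B6, B6–B7

Each bag holds 3 vertices, so the decomposition has width 2, which upper-bounds the treewidth. On the other hand G contains the 3-clique {0, 3, 5}. A clique must lie in a single bag of any decomposition, so no decomposition can have width below 2. Hence tw(G) = 2 exactly.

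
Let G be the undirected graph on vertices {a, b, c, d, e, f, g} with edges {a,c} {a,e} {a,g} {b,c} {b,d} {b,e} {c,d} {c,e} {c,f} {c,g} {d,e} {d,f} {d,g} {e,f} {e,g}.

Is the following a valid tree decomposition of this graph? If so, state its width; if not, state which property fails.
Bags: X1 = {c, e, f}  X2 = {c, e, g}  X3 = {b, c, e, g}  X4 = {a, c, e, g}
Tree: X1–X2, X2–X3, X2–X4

No — vertex d appears in no bag.

A tree decomposition must satisfy three properties: every vertex lies in some bag; for every edge, both endpoints lie together in some bag; and for every vertex, the bags containing it form a connected subtree. Here vertex d appears in no bag, so the decomposition is invalid.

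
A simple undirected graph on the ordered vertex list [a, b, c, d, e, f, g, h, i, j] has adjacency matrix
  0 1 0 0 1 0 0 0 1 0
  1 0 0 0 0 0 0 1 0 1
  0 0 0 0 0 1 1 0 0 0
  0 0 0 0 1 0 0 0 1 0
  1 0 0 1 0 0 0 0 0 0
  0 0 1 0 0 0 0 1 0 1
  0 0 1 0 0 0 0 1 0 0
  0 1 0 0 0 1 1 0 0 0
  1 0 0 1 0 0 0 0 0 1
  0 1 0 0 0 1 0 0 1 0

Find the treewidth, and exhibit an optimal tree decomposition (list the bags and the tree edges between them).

Every bag has size at most 3, so the width is 3 − 1 = 2 and tw(G) ≤ 2. For the lower bound, G contains the cycle e–d–i–a–e, so G is not a forest; only forests have treewidth ≤ 1, hence tw(G) ≥ 2. The upper and lower bounds meet at 2, so that is the treewidth.

Treewidth 2.
Bags: B1 = {a, d, e}  B2 = {a, d, i}  B3 = {a, b, i}  B4 = {b, i, j}  B5 = {b, h, j}  B6 = {f, h, j}  B7 = {f, g, h}  B8 = {c, f, g}
Tree: B1–B2, B2–B3, B3–B4, B4–B5, B5–B6, B6–B7, B7–B8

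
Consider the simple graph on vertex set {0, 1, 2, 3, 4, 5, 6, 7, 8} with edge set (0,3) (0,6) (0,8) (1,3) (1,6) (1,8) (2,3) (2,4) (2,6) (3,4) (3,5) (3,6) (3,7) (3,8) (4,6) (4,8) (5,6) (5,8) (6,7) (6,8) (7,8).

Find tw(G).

3

A width-3 tree decomposition is:
Bags: B1 = {3, 5, 6, 8}  B2 = {3, 4, 6, 8}  B3 = {0, 3, 6, 8}  B4 = {1, 3, 6, 8}  B5 = {3, 6, 7, 8}  B6 = {2, 3, 4, 6}
Tree: B1–B2, B1–B3, B1–B4, B3–B5, B2–B6
Every bag has size at most 4, so the width is 4 − 1 = 3 and tw(G) ≤ 3. On the other hand G contains the 4-clique {0, 3, 6, 8}. A clique must lie in a single bag of any decomposition, so no decomposition can have width below 3. Therefore the treewidth is 3.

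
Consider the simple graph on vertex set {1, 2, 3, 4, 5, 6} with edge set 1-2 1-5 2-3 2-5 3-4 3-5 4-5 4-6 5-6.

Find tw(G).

A width-2 tree decomposition is:
Bags: B1 = {3, 4, 5}  B2 = {4, 5, 6}  B3 = {2, 3, 5}  B4 = {1, 2, 5}
Tree: B1–B2, B1–B3, B3–B4
Each bag holds 3 vertices, so the decomposition has width 2, which upper-bounds the treewidth. Conversely, {1, 2, 5} is a clique of size 3, and the vertices of any clique must share a bag in every tree decomposition; so some bag has ≥ 3 vertices and tw(G) ≥ 2. The upper and lower bounds meet at 2, so that is the treewidth.

2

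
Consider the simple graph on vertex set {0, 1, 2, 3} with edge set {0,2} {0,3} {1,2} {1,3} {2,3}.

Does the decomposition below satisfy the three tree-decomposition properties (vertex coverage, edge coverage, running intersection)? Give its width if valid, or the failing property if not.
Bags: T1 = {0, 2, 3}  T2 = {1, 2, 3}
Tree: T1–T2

Every vertex of G appears in some bag (union = {0, 1, 2, 3}); every edge is covered by a bag; and for each vertex v the set of bags containing v is connected in the bag tree. The decomposition is therefore valid. The largest bag has 3 vertices, so the width is 2.

Yes; width 2.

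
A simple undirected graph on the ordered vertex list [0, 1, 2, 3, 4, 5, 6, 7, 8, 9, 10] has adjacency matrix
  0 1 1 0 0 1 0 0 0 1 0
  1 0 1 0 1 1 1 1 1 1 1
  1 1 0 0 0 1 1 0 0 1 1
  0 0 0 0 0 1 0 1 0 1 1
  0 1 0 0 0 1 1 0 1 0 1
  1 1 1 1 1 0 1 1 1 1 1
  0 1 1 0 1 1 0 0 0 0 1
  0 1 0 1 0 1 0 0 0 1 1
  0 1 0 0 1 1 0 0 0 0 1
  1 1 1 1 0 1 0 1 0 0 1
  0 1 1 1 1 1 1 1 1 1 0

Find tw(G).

A width-4 tree decomposition is:
Bags: B1 = {1, 2, 5, 9, 10}  B2 = {1, 5, 7, 9, 10}  B3 = {1, 2, 5, 6, 10}  B4 = {3, 5, 7, 9, 10}  B5 = {1, 4, 5, 6, 10}  B6 = {0, 1, 2, 5, 9}  B7 = {1, 4, 5, 8, 10}
Tree: B1–B2, B1–B3, B2–B4, B3–B5, B1–B6, B5–B7
Each bag holds 5 vertices, so the decomposition has width 4, which upper-bounds the treewidth. On the other hand G contains the 5-clique {0, 1, 2, 5, 9}. A clique must lie in a single bag of any decomposition, so no decomposition can have width below 4. Hence tw(G) = 4 exactly.

4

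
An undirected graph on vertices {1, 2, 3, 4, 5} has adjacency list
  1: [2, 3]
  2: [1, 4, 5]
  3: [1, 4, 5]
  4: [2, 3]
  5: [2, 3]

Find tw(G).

2

A width-2 tree decomposition is:
Bags: B1 = {2, 3, 5}  B2 = {1, 2, 3}  B3 = {2, 3, 4}
Tree: B1–B2, B2–B3
The largest bag has 3 vertices, giving width 2; this decomposition certifies tw(G) ≤ 2. Since 5–3–1–2–5 is a cycle in G, G is not acyclic. Forests are exactly the graphs of treewidth ≤ 1, so tw(G) ≥ 2. Combining the bounds, tw(G) = 2.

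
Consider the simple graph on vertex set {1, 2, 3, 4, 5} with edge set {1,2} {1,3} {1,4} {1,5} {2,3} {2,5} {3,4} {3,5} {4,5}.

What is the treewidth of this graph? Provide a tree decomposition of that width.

Every bag has size at most 4, so the width is 4 − 1 = 3 and tw(G) ≤ 3. Conversely, {1, 2, 3, 5} is a clique of size 4, and the vertices of any clique must share a bag in every tree decomposition; so some bag has ≥ 4 vertices and tw(G) ≥ 3. The upper and lower bounds meet at 3, so that is the treewidth.

Treewidth 3.
One optimal decomposition is:
Bags: B1 = {1, 2, 3, 5}  B2 = {1, 3, 4, 5}
Tree: B1–B2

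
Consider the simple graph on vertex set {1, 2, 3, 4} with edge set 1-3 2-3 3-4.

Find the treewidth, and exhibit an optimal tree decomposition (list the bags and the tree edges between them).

Each bag holds 2 vertices, so the decomposition has width 1, which upper-bounds the treewidth. Any graph with an edge has treewidth ≥ 1, and G has the edge 3–1. Hence tw(G) = 1 exactly.

Treewidth 1.
One optimal decomposition is:
Bags: B1 = {1, 3}  B2 = {3, 4}  B3 = {2, 3}
Tree: B1–B2, B1–B3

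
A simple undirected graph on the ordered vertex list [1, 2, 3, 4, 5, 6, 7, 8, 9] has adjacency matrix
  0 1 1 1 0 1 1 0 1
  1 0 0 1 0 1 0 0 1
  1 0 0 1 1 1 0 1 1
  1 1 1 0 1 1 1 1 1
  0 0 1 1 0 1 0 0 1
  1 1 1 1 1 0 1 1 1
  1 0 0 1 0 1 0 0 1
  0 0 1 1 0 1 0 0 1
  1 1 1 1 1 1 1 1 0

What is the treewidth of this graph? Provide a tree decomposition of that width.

Every bag has size at most 5, so the width is 5 − 1 = 4 and tw(G) ≤ 4. For the lower bound, the 5 vertices {3, 4, 6, 8, 9} are pairwise adjacent, and any tree decomposition puts a clique entirely inside one bag — forcing width ≥ 4. Therefore the treewidth is 4.

Treewidth 4.
One such decomposition:
Bags: B1 = {1, 3, 4, 6, 9}  B2 = {1, 4, 6, 7, 9}  B3 = {3, 4, 5, 6, 9}  B4 = {1, 2, 4, 6, 9}  B5 = {3, 4, 6, 8, 9}
Tree: B1–B2, B1–B3, B2–B4, B3–B5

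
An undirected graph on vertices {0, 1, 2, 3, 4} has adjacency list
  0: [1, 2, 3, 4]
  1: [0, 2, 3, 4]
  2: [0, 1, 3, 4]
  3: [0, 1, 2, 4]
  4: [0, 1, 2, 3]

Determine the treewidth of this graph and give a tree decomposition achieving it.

Treewidth 4.
Bags: B1 = {0, 1, 2, 3, 4}
Tree: (single bag)

A single bag containing all 5 vertices is trivially a valid decomposition of width 4. For the lower bound, the 5 vertices {0, 1, 2, 3, 4} are pairwise adjacent, and any tree decomposition puts a clique entirely inside one bag — forcing width ≥ 4. The upper and lower bounds meet at 4, so that is the treewidth.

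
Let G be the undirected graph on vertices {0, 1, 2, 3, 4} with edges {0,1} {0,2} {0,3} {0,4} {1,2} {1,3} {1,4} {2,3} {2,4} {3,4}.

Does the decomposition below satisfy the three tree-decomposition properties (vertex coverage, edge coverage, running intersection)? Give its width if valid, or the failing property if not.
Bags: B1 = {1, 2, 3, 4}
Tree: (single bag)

A tree decomposition must satisfy three properties: every vertex lies in some bag; for every edge, both endpoints lie together in some bag; and for every vertex, the bags containing it form a connected subtree. Here vertex 0 appears in no bag, so the decomposition is invalid.

No — vertex 0 appears in no bag.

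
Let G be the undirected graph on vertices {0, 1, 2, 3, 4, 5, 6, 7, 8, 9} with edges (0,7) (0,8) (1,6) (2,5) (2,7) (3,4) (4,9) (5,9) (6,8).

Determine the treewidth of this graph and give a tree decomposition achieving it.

The largest bag has 2 vertices, giving width 1; this decomposition certifies tw(G) ≤ 1. Any graph with an edge has treewidth ≥ 1, and G has the edge 3–4. Hence tw(G) = 1 exactly.

Treewidth 1.
One such decomposition:
Bags: B1 = {3, 4}  B2 = {4, 9}  B3 = {5, 9}  B4 = {2, 5}  B5 = {2, 7}  B6 = {0, 7}  B7 = {0, 8}  B8 = {6, 8}  B9 = {1, 6}
Tree: B1–B2, B2–B3, B3–B4, B4–B5, B5–B6, B6–B7, B7–B8, B8–B9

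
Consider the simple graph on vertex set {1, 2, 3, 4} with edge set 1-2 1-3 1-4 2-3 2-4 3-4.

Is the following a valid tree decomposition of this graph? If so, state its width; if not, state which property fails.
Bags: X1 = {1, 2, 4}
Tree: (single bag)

No — vertex 3 appears in no bag.

A tree decomposition must satisfy three properties: every vertex lies in some bag; for every edge, both endpoints lie together in some bag; and for every vertex, the bags containing it form a connected subtree. Here vertex 3 appears in no bag, so the decomposition is invalid.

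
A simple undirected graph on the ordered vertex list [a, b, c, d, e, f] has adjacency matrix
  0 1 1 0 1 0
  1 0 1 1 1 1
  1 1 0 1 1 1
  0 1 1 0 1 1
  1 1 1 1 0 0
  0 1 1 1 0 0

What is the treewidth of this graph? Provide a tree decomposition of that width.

Treewidth 3.
One optimal decomposition is:
Bags: B1 = {b, c, d, f}  B2 = {b, c, d, e}  B3 = {a, b, c, e}
Tree: B1–B2, B2–B3

The largest bag has 4 vertices, giving width 3; this decomposition certifies tw(G) ≤ 3. On the other hand G contains the 4-clique {b, c, d, e}. A clique must lie in a single bag of any decomposition, so no decomposition can have width below 3. Combining the bounds, tw(G) = 3.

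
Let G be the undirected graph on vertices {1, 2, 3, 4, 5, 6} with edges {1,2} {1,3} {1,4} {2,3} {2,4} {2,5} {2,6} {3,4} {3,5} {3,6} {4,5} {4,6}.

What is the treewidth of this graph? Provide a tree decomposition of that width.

Treewidth 3.
One optimal decomposition is:
Bags: B1 = {2, 3, 4, 5}  B2 = {1, 2, 3, 4}  B3 = {2, 3, 4, 6}
Tree: B1–B2, B2–B3

The largest bag has 4 vertices, giving width 3; this decomposition certifies tw(G) ≤ 3. On the other hand G contains the 4-clique {1, 2, 3, 4}. A clique must lie in a single bag of any decomposition, so no decomposition can have width below 3. Hence tw(G) = 3 exactly.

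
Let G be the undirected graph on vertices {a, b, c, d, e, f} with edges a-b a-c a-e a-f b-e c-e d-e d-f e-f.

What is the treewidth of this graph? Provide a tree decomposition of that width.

Treewidth 2.
One optimal decomposition is:
Bags: B1 = {a, e, f}  B2 = {a, b, e}  B3 = {d, e, f}  B4 = {a, c, e}
Tree: B1–B2, B1–B3, B2–B4

Every bag has size at most 3, so the width is 3 − 1 = 2 and tw(G) ≤ 2. On the other hand G contains the 3-clique {d, e, f}. A clique must lie in a single bag of any decomposition, so no decomposition can have width below 2. The upper and lower bounds meet at 2, so that is the treewidth.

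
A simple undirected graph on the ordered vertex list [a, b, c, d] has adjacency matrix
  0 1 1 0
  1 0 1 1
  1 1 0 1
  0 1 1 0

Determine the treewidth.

2

A width-2 tree decomposition is:
Bags: B1 = {b, c, d}  B2 = {a, b, c}
Tree: B1–B2
Every bag has size at most 3, so the width is 3 − 1 = 2 and tw(G) ≤ 2. Conversely, {b, c, d} is a clique of size 3, and the vertices of any clique must share a bag in every tree decomposition; so some bag has ≥ 3 vertices and tw(G) ≥ 2. Hence tw(G) = 2 exactly.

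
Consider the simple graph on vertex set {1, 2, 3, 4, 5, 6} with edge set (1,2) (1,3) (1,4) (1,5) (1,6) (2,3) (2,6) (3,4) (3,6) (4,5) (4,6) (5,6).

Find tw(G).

A width-3 tree decomposition is:
Bags: B1 = {1, 3, 4, 6}  B2 = {1, 4, 5, 6}  B3 = {1, 2, 3, 6}
Tree: B1–B2, B1–B3
Each bag holds 4 vertices, so the decomposition has width 3, which upper-bounds the treewidth. For the lower bound, the 4 vertices {1, 2, 3, 6} are pairwise adjacent, and any tree decomposition puts a clique entirely inside one bag — forcing width ≥ 3. The upper and lower bounds meet at 3, so that is the treewidth.

3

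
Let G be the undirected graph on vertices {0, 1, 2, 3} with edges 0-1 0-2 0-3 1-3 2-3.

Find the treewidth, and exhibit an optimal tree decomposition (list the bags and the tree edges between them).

Treewidth 2.
Bags: B1 = {0, 1, 3}  B2 = {0, 2, 3}
Tree: B1–B2

Every bag has size at most 3, so the width is 3 − 1 = 2 and tw(G) ≤ 2. On the other hand G contains the 3-clique {0, 1, 3}. A clique must lie in a single bag of any decomposition, so no decomposition can have width below 2. The upper and lower bounds meet at 2, so that is the treewidth.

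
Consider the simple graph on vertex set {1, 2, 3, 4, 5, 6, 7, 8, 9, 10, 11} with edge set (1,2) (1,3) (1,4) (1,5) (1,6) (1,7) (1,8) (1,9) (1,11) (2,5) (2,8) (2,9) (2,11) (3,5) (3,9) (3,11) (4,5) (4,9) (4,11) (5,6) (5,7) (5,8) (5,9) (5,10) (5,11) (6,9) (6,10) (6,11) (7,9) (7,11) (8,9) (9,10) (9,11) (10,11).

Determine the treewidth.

A width-4 tree decomposition is:
Bags: B1 = {1, 5, 6, 9, 11}  B2 = {1, 4, 5, 9, 11}  B3 = {1, 2, 5, 9, 11}  B4 = {1, 3, 5, 9, 11}  B5 = {5, 6, 9, 10, 11}  B6 = {1, 2, 5, 8, 9}  B7 = {1, 5, 7, 9, 11}
Tree: B1–B2, B2–B3, B3–B4, B1–B5, B3–B6, B1–B7
Every bag has size at most 5, so the width is 5 − 1 = 4 and tw(G) ≤ 4. On the other hand G contains the 5-clique {1, 2, 5, 8, 9}. A clique must lie in a single bag of any decomposition, so no decomposition can have width below 4. Combining the bounds, tw(G) = 4.

4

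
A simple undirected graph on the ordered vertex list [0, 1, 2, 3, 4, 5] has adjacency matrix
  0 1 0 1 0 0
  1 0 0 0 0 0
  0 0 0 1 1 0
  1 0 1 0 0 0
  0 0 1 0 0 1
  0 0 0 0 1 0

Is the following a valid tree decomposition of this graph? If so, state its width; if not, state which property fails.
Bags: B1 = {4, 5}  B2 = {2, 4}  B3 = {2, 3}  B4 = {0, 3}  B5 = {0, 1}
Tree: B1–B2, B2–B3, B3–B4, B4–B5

Yes; width 1.

Vertex coverage: the bags together contain {0, 1, 2, 3, 4, 5}, the full vertex set. Edge coverage: each edge of G has both endpoints in at least one bag. Running intersection: for every vertex, the bags containing it form a connected subtree. All three properties hold, so this is a valid tree decomposition of width max|bag| − 1 = 1, and hence tw(G) ≤ 1.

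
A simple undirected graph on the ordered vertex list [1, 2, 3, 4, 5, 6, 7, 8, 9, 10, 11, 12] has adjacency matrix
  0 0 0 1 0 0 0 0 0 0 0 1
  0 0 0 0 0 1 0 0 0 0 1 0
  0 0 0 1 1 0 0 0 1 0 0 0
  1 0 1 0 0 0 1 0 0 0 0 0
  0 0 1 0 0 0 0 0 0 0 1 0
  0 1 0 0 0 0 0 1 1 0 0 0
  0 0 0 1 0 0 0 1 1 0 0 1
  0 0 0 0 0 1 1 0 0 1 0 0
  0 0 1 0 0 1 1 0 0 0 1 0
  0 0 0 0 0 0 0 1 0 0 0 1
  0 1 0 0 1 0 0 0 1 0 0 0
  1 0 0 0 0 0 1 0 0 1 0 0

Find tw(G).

3

A width-3 tree decomposition is:
Bags: B1 = {2, 5, 6, 11}  B2 = {5, 6, 9, 11}  B3 = {3, 5, 6, 9}  B4 = {3, 6, 8, 9}  B5 = {3, 7, 8, 9}  B6 = {3, 4, 7, 8}  B7 = {4, 7, 8, 10}  B8 = {4, 7, 10, 12}  B9 = {1, 4, 10, 12}
Tree: B1–B2, B2–B3, B3–B4, B4–B5, B5–B6, B6–B7, B7–B8, B8–B9
Each bag holds 4 vertices, so the decomposition has width 3, which upper-bounds the treewidth. For the lower bound: the 4 vertex sets {2,5,11}, {6}, {9}, {3,4,7,8} are disjoint, each induces a connected subgraph, and every pair is joined by at least one edge of G. Contracting each set to a single vertex therefore yields K_{4} as a minor, and since treewidth is minor-monotone, tw(G) ≥ tw(K_{4}) = 3. The upper and lower bounds meet at 3, so that is the treewidth.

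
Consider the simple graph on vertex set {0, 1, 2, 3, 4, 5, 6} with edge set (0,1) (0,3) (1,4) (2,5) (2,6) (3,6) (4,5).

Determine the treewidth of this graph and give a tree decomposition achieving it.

Treewidth 2.
Bags: B1 = {1, 4, 5}  B2 = {0, 1, 5}  B3 = {0, 3, 5}  B4 = {3, 5, 6}  B5 = {2, 5, 6}
Tree: B1–B2, B2–B3, B3–B4, B4–B5

Each bag holds 3 vertices, so the decomposition has width 2, which upper-bounds the treewidth. The edges 5–4–1–0–3–6–2–5 form a cycle, so G is not a tree and its treewidth is at least 2. Hence tw(G) = 2 exactly.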